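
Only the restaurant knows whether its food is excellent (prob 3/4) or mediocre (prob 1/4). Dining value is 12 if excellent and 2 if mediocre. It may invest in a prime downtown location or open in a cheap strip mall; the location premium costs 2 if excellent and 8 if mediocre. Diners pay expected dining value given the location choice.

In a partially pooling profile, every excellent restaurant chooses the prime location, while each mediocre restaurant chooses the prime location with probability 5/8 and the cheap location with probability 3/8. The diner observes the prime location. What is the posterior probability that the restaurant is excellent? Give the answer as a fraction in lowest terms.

24/29

P(the prime location) = (3/4)·1 + (1/4)·(5/8) = 29/32.
By Bayes' rule, P(excellent | the prime location) = (3/4) / (29/32) = 24/29.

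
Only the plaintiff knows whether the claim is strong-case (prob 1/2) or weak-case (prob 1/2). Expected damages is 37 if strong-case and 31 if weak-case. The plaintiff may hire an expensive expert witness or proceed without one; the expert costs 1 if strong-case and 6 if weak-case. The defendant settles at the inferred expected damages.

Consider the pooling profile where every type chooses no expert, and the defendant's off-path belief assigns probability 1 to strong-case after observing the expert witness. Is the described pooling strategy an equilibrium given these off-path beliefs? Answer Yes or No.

On path, the defendant holds the prior and pays 1/2·37 + 1/2·31 = 34. Off path (the expert witness), believing strong-case, it pays 37.
strong-case: no expert nets 34; the expert witness nets 37 − 1 = 36. strong-case would deviate.
weak-case: no expert nets 34; the expert witness nets 37 − 6 = 31. weak-case stays.
A type deviates, so pooling fails.

No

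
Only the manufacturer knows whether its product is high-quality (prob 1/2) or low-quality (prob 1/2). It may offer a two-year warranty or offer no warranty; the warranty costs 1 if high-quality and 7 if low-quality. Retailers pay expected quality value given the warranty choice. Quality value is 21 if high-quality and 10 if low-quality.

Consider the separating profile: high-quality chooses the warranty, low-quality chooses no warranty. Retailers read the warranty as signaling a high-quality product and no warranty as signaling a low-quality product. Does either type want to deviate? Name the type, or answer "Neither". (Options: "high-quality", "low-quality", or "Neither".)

low-quality

The warranty pays 21; no warranty pays 10.
high-quality: assigned the warranty, nets 21 − 1 = 20; deviating to no warranty nets 10.
low-quality: assigned no warranty, nets 10; deviating to the warranty nets 21 − 7 = 14.
The low-quality type gains 4 by deviating.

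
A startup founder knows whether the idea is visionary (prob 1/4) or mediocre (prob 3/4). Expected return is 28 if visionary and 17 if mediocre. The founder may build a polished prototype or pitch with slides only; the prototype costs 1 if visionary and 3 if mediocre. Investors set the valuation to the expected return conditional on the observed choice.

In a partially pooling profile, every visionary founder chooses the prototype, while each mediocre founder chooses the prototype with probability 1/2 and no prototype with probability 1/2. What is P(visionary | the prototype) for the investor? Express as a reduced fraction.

2/5

P(the prototype) = (1/4)·1 + (3/4)·(1/2) = 5/8.
By Bayes' rule, P(visionary | the prototype) = (1/4) / (5/8) = 2/5.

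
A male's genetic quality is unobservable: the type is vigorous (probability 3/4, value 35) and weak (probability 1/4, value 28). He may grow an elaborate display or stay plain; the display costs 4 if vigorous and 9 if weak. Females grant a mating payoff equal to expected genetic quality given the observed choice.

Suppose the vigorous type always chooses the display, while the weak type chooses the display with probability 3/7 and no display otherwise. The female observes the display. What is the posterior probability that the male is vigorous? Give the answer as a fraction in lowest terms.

P(the display) = (3/4)·1 + (1/4)·(3/7) = 6/7.
By Bayes' rule, P(vigorous | the display) = (3/4) / (6/7) = 7/8.

7/8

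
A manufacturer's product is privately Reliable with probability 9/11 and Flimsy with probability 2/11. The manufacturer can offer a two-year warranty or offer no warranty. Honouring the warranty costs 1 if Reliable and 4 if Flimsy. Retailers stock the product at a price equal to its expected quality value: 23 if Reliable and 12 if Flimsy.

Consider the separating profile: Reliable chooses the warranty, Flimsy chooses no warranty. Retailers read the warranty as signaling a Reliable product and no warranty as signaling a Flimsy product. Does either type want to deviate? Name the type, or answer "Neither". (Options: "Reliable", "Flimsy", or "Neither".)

Flimsy

The warranty pays 23; no warranty pays 12.
Reliable: assigned the warranty, nets 23 − 1 = 22; deviating to no warranty nets 12.
Flimsy: assigned no warranty, nets 12; deviating to the warranty nets 23 − 4 = 19.
The Flimsy type gains 7 by deviating.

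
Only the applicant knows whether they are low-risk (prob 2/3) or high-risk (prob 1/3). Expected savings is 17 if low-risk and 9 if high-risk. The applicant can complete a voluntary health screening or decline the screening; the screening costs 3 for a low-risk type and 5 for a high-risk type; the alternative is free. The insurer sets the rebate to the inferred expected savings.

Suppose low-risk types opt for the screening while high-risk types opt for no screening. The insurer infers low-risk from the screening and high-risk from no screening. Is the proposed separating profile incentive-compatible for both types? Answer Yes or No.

No

Under these beliefs, the screening earns rebate 17 and no screening earns rebate 9.
low-risk: the screening nets 17 − 3 = 14; no screening nets 9. low-risk prefers the screening.
high-risk: the screening nets 17 − 5 = 12; no screening nets 9. high-risk would deviate to the screening.
high-risk has a profitable deviation, so the profile is not an equilibrium.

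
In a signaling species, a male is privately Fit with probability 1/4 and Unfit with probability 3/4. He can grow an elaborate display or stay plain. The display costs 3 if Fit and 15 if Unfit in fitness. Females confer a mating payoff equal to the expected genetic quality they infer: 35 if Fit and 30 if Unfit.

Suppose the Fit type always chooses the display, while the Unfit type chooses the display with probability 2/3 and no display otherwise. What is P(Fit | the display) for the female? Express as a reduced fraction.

1/3

P(the display) = (1/4)·1 + (3/4)·(2/3) = 3/4.
By Bayes' rule, P(Fit | the display) = (1/4) / (3/4) = 1/3.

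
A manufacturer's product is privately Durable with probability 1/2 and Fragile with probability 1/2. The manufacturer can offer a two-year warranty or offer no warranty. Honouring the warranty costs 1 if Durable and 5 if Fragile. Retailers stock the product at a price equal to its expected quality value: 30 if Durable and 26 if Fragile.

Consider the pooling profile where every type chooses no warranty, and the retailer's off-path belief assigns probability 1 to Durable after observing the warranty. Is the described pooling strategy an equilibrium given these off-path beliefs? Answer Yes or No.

On path, the retailer holds the prior and pays 1/2·30 + 1/2·26 = 28. Off path (the warranty), believing Durable, it pays 30.
Durable: no warranty nets 28; the warranty nets 30 − 1 = 29. Durable would deviate.
Fragile: no warranty nets 28; the warranty nets 30 − 5 = 25. Fragile stays.
A type deviates, so pooling fails.

No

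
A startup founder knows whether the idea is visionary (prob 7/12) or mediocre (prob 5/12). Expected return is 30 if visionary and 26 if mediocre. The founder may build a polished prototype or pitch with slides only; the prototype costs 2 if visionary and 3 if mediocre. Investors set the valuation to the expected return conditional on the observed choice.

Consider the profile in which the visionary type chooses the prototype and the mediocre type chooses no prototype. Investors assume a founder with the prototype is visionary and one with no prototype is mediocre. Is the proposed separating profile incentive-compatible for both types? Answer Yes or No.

Under these beliefs, the prototype earns valuation 30 and no prototype earns valuation 26.
visionary: the prototype nets 30 − 2 = 28; no prototype nets 26. visionary prefers the prototype.
mediocre: the prototype nets 30 − 3 = 27; no prototype nets 26. mediocre would deviate to the prototype.
mediocre has a profitable deviation, so the profile is not an equilibrium.

No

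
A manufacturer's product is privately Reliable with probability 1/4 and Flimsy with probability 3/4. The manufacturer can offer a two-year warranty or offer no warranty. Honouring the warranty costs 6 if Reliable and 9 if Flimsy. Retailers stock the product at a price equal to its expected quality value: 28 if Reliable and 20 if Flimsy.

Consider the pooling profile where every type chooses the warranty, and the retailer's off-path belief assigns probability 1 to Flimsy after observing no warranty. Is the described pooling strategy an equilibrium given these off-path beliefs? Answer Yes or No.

No

On path, the retailer holds the prior and pays 1/4·28 + 3/4·20 = 22. Off path (no warranty), believing Flimsy, it pays 20.
Reliable: the warranty nets 22 − 6 = 16; no warranty nets 20. Reliable would deviate.
Flimsy: the warranty nets 22 − 9 = 13; no warranty nets 20. Flimsy would deviate.
A type deviates, so pooling fails.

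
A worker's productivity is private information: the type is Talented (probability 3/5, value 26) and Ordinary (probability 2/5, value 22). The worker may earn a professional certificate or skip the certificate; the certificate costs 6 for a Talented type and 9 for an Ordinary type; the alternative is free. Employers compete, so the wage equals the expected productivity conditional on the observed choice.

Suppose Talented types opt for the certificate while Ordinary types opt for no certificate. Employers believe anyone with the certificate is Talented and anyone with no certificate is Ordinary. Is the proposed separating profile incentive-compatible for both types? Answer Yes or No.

Under these beliefs, the certificate earns wage 26 and no certificate earns wage 22.
Talented: the certificate nets 26 − 6 = 20; no certificate nets 22. Talented would deviate to no certificate.
Ordinary: the certificate nets 26 − 9 = 17; no certificate nets 22. Ordinary prefers no certificate.
Talented has a profitable deviation, so the profile is not an equilibrium.

No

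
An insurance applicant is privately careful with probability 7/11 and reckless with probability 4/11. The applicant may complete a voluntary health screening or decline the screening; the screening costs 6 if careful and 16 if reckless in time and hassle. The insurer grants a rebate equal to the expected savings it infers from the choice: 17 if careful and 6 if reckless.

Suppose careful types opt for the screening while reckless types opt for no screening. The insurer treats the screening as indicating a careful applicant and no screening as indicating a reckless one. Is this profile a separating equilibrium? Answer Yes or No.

Under these beliefs, the screening earns rebate 17 and no screening earns rebate 6.
careful: the screening nets 17 − 6 = 11; no screening nets 6. careful prefers the screening.
reckless: the screening nets 17 − 16 = 1; no screening nets 6. reckless prefers no screening.
Neither type deviates, so the separating profile is an equilibrium.

Yes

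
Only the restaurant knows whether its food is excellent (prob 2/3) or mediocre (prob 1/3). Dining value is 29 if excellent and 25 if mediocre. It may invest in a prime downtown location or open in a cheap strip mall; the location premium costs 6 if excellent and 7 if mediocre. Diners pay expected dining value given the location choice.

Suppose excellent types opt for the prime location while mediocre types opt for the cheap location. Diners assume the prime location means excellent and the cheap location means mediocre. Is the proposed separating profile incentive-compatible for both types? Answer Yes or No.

Under these beliefs, the prime location earns price premium 29 and the cheap location earns price premium 25.
excellent: the prime location nets 29 − 6 = 23; the cheap location nets 25. excellent would deviate to the cheap location.
mediocre: the prime location nets 29 − 7 = 22; the cheap location nets 25. mediocre prefers the cheap location.
excellent has a profitable deviation, so the profile is not an equilibrium.

No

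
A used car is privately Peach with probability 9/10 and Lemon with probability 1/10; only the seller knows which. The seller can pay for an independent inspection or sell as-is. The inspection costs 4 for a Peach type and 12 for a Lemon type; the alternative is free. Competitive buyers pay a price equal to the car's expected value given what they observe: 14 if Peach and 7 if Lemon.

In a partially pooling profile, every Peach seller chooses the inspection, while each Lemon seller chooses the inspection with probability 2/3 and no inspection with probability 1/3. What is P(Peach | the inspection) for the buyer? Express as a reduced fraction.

P(the inspection) = (9/10)·1 + (1/10)·(2/3) = 29/30.
By Bayes' rule, P(Peach | the inspection) = (9/10) / (29/30) = 27/29.

27/29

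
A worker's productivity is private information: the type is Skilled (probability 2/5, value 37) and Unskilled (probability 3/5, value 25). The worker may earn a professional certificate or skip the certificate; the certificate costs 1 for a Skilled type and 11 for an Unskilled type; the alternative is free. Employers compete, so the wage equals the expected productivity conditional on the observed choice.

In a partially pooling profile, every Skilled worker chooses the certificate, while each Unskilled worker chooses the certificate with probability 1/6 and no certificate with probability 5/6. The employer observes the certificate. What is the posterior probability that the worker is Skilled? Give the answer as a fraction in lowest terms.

P(the certificate) = (2/5)·1 + (3/5)·(1/6) = 1/2.
By Bayes' rule, P(Skilled | the certificate) = (2/5) / (1/2) = 4/5.

4/5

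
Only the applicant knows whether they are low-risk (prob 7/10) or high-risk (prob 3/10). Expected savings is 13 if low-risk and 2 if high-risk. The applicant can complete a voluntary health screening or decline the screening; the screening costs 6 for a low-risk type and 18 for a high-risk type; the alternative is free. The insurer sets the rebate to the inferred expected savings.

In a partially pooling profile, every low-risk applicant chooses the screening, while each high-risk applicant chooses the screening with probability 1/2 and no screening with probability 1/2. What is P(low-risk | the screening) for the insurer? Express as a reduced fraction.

14/17

P(the screening) = (7/10)·1 + (3/10)·(1/2) = 17/20.
By Bayes' rule, P(low-risk | the screening) = (7/10) / (17/20) = 14/17.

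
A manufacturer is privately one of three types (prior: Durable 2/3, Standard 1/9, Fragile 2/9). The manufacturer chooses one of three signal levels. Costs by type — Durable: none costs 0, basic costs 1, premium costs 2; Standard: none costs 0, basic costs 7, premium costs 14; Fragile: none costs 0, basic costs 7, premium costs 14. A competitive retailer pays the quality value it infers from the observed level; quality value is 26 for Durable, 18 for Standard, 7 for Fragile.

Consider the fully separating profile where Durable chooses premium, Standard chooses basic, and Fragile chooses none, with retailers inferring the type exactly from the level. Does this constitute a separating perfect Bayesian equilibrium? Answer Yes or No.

Separating prices: premium → 26, basic → 18, none → 7.
Durable (assigned premium): none: 7 − 0 = 7; basic: 18 − 1 = 17; premium: 26 − 2 = 24. Durable stays.
Standard (assigned basic): none: 7 − 0 = 7; basic: 18 − 7 = 11; premium: 26 − 14 = 12. Standard prefers premium.
Fragile (assigned none): none: 7 − 0 = 7; basic: 18 − 7 = 11; premium: 26 − 14 = 12. Fragile prefers premium.
At least one type deviates; the separating profile fails.

No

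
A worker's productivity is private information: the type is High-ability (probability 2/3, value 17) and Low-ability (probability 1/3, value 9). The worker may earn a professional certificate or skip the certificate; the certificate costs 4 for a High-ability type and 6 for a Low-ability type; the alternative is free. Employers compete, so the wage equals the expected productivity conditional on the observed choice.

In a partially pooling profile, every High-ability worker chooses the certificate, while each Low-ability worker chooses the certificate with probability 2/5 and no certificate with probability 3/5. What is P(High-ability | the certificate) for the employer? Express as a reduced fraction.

5/6

P(the certificate) = (2/3)·1 + (1/3)·(2/5) = 4/5.
By Bayes' rule, P(High-ability | the certificate) = (2/3) / (4/5) = 5/6.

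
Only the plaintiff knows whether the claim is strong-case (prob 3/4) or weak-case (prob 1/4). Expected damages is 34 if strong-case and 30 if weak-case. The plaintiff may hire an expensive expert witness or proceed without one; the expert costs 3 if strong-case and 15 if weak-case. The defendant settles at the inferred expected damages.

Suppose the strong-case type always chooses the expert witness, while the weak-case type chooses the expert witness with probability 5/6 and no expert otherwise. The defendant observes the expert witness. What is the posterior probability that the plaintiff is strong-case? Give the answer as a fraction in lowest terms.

18/23

P(the expert witness) = (3/4)·1 + (1/4)·(5/6) = 23/24.
By Bayes' rule, P(strong-case | the expert witness) = (3/4) / (23/24) = 18/23.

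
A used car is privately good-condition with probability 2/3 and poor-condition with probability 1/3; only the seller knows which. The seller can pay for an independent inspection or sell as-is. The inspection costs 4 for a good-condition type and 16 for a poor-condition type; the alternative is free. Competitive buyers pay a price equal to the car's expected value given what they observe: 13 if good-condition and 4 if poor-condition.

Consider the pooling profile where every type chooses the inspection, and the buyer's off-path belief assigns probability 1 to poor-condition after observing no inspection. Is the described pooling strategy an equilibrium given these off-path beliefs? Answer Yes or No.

No

On path, the buyer holds the prior and pays 2/3·13 + 1/3·4 = 10. Off path (no inspection), believing poor-condition, it pays 4.
good-condition: the inspection nets 10 − 4 = 6; no inspection nets 4. good-condition stays.
poor-condition: the inspection nets 10 − 16 = -6; no inspection nets 4. poor-condition would deviate.
A type deviates, so pooling fails.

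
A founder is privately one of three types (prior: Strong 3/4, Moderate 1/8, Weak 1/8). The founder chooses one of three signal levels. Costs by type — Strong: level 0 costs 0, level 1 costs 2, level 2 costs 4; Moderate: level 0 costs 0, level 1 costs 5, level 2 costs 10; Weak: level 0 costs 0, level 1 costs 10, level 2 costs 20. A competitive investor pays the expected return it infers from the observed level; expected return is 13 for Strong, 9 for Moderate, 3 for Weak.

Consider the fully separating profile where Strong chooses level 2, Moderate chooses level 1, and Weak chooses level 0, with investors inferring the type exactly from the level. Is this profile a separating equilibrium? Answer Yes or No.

Separating valuations: level 2 → 13, level 1 → 9, level 0 → 3.
Strong (assigned level 2): level 0: 3 − 0 = 3; level 1: 9 − 2 = 7; level 2: 13 − 4 = 9. Strong stays.
Moderate (assigned level 1): level 0: 3 − 0 = 3; level 1: 9 − 5 = 4; level 2: 13 − 10 = 3. Moderate stays.
Weak (assigned level 0): level 0: 3 − 0 = 3; level 1: 9 − 10 = -1; level 2: 13 − 20 = -7. Weak stays.
Every type prefers its assigned level; separation holds.

Yes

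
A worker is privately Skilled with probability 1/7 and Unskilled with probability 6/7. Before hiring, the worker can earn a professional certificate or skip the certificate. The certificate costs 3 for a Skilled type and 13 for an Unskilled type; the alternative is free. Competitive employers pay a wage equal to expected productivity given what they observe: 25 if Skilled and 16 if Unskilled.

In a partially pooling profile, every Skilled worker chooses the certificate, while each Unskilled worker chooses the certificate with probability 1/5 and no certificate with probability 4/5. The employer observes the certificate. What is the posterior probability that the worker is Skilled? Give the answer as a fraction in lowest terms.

5/11

P(the certificate) = (1/7)·1 + (6/7)·(1/5) = 11/35.
By Bayes' rule, P(Skilled | the certificate) = (1/7) / (11/35) = 5/11.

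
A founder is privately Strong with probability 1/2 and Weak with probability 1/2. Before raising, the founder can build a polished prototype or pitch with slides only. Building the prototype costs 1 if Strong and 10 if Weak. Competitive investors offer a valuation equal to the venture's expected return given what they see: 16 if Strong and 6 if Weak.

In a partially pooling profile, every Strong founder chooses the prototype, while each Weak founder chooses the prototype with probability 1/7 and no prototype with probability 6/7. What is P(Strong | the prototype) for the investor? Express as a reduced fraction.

P(the prototype) = (1/2)·1 + (1/2)·(1/7) = 4/7.
By Bayes' rule, P(Strong | the prototype) = (1/2) / (4/7) = 7/8.

7/8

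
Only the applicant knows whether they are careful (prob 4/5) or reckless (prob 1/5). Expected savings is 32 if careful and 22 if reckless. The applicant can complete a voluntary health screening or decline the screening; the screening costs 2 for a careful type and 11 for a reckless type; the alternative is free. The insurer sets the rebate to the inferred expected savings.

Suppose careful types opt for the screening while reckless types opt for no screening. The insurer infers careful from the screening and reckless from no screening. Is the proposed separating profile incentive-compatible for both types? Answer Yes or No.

Yes

Under these beliefs, the screening earns rebate 32 and no screening earns rebate 22.
careful: the screening nets 32 − 2 = 30; no screening nets 22. careful prefers the screening.
reckless: the screening nets 32 − 11 = 21; no screening nets 22. reckless prefers no screening.
Neither type deviates, so the separating profile is an equilibrium.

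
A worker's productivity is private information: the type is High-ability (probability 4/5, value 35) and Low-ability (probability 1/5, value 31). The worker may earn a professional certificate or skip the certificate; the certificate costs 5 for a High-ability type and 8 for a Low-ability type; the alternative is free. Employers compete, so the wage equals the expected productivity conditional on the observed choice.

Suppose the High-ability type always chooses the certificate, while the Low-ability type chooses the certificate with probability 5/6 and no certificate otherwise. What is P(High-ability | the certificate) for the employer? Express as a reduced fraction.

24/29

P(the certificate) = (4/5)·1 + (1/5)·(5/6) = 29/30.
By Bayes' rule, P(High-ability | the certificate) = (4/5) / (29/30) = 24/29.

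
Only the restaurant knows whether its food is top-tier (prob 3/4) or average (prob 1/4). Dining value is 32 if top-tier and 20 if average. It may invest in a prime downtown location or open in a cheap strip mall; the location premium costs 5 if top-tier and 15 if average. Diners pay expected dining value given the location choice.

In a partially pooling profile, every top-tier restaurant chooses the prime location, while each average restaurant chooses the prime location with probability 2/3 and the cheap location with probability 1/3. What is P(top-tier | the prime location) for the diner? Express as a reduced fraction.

9/11

P(the prime location) = (3/4)·1 + (1/4)·(2/3) = 11/12.
By Bayes' rule, P(top-tier | the prime location) = (3/4) / (11/12) = 9/11.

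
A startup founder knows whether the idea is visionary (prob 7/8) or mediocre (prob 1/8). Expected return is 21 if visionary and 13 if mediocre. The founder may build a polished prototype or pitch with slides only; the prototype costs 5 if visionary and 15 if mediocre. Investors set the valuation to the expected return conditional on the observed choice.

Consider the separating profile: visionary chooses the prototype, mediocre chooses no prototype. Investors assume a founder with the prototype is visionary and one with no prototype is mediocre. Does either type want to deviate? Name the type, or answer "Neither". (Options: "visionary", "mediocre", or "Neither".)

The prototype pays 21; no prototype pays 13.
visionary: assigned the prototype, nets 21 − 5 = 16; deviating to no prototype nets 13.
mediocre: assigned no prototype, nets 13; deviating to the prototype nets 21 − 15 = 6.
Both types strictly prefer their assigned action; no profitable deviation.

Neither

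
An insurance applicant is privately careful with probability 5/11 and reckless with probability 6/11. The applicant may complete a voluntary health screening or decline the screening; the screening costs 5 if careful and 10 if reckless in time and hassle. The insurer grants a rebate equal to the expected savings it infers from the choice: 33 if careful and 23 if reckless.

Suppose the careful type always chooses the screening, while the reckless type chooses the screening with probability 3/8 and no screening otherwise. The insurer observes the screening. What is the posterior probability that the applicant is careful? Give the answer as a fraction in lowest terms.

P(the screening) = (5/11)·1 + (6/11)·(3/8) = 29/44.
By Bayes' rule, P(careful | the screening) = (5/11) / (29/44) = 20/29.

20/29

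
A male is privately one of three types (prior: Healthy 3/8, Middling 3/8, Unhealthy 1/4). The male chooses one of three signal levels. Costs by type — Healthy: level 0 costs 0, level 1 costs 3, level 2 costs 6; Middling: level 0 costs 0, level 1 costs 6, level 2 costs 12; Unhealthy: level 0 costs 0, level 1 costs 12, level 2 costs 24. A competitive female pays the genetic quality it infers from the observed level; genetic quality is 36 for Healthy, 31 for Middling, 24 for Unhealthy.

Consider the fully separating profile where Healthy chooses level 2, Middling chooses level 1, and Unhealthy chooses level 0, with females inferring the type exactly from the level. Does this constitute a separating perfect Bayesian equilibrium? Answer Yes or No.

Yes

Separating mating payoffs: level 2 → 36, level 1 → 31, level 0 → 24.
Healthy (assigned level 2): level 0: 24 − 0 = 24; level 1: 31 − 3 = 28; level 2: 36 − 6 = 30. Healthy stays.
Middling (assigned level 1): level 0: 24 − 0 = 24; level 1: 31 − 6 = 25; level 2: 36 − 12 = 24. Middling stays.
Unhealthy (assigned level 0): level 0: 24 − 0 = 24; level 1: 31 − 12 = 19; level 2: 36 − 24 = 12. Unhealthy stays.
Every type prefers its assigned level; separation holds.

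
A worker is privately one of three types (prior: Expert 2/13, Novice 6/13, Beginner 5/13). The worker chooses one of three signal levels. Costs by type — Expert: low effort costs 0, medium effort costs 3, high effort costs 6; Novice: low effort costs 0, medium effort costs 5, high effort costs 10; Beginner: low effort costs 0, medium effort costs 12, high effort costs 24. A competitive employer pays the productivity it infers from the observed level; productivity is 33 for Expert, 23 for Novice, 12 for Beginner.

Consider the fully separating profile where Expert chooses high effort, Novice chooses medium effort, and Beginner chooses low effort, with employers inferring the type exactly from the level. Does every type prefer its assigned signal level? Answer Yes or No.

No

Separating wages: high effort → 33, medium effort → 23, low effort → 12.
Expert (assigned high effort): low effort: 12 − 0 = 12; medium effort: 23 − 3 = 20; high effort: 33 − 6 = 27. Expert stays.
Novice (assigned medium effort): low effort: 12 − 0 = 12; medium effort: 23 − 5 = 18; high effort: 33 − 10 = 23. Novice prefers high effort.
Beginner (assigned low effort): low effort: 12 − 0 = 12; medium effort: 23 − 12 = 11; high effort: 33 − 24 = 9. Beginner stays.
At least one type deviates; the separating profile fails.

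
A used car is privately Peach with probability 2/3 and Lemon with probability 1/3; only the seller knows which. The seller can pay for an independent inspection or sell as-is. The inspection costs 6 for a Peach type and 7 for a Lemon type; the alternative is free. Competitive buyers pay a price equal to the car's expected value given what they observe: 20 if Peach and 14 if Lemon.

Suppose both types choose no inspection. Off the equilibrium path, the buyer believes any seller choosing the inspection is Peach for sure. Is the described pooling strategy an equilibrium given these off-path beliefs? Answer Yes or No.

Yes

On path, the buyer holds the prior and pays 2/3·20 + 1/3·14 = 18. Off path (the inspection), believing Peach, it pays 20.
Peach: no inspection nets 18; the inspection nets 20 − 6 = 14. Peach stays.
Lemon: no inspection nets 18; the inspection nets 20 − 7 = 13. Lemon stays.
No type deviates, so pooling is sustained.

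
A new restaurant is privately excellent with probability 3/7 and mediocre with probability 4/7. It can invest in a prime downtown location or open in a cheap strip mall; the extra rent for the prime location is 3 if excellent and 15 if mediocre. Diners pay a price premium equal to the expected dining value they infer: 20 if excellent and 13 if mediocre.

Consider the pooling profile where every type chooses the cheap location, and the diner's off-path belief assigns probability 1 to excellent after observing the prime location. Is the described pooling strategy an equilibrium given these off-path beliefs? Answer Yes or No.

On path, the diner holds the prior and pays 3/7·20 + 4/7·13 = 16. Off path (the prime location), believing excellent, it pays 20.
excellent: the cheap location nets 16; the prime location nets 20 − 3 = 17. excellent would deviate.
mediocre: the cheap location nets 16; the prime location nets 20 − 15 = 5. mediocre stays.
A type deviates, so pooling fails.

No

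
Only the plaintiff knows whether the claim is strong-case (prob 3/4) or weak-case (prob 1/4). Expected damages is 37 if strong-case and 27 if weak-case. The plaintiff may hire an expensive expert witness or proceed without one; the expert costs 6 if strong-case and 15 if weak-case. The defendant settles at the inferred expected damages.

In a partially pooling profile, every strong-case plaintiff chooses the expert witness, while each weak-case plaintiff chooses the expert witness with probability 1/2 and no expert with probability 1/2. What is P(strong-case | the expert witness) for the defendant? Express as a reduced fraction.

P(the expert witness) = (3/4)·1 + (1/4)·(1/2) = 7/8.
By Bayes' rule, P(strong-case | the expert witness) = (3/4) / (7/8) = 6/7.

6/7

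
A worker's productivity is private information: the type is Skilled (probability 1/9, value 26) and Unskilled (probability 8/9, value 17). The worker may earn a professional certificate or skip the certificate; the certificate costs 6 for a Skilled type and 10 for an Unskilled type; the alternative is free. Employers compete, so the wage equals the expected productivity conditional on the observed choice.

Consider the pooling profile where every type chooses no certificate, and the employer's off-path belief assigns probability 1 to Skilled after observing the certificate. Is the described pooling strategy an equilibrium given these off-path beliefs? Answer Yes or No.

On path, the employer holds the prior and pays 1/9·26 + 8/9·17 = 18. Off path (the certificate), believing Skilled, it pays 26.
Skilled: no certificate nets 18; the certificate nets 26 − 6 = 20. Skilled would deviate.
Unskilled: no certificate nets 18; the certificate nets 26 − 10 = 16. Unskilled stays.
A type deviates, so pooling fails.

No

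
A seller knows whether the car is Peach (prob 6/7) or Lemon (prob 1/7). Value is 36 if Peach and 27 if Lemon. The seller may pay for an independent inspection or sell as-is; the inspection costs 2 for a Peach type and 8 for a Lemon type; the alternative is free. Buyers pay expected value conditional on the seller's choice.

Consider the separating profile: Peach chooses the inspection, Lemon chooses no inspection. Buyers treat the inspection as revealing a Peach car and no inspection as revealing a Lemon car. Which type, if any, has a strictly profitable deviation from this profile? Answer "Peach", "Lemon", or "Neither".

Lemon

The inspection pays 36; no inspection pays 27.
Peach: assigned the inspection, nets 36 − 2 = 34; deviating to no inspection nets 27.
Lemon: assigned no inspection, nets 27; deviating to the inspection nets 36 − 8 = 28.
The Lemon type gains 1 by deviating.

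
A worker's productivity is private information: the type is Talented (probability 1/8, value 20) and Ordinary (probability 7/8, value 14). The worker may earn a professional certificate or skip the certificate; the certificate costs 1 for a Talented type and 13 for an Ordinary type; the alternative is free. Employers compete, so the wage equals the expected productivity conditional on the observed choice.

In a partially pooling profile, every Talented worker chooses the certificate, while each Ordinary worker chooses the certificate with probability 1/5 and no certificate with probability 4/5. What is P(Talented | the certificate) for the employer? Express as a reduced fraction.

5/12

P(the certificate) = (1/8)·1 + (7/8)·(1/5) = 3/10.
By Bayes' rule, P(Talented | the certificate) = (1/8) / (3/10) = 5/12.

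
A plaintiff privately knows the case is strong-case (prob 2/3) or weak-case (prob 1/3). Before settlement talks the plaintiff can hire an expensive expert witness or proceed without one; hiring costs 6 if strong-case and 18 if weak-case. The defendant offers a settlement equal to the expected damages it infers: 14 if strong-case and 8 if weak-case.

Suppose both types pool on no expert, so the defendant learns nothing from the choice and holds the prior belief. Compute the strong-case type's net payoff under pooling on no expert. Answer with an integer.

12

Pooled settlement = 2/3·14 + 1/3·8 = 12.
strong-case pays no cost for no expert, so net payoff = 12.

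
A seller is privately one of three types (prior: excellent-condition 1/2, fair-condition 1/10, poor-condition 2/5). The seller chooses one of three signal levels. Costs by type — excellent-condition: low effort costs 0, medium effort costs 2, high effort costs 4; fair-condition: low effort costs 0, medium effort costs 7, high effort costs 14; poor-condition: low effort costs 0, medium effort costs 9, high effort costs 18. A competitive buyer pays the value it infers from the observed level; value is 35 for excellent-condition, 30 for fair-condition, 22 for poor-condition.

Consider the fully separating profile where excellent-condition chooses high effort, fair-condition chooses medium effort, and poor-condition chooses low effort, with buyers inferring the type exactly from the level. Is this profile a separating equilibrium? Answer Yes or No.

Yes

Separating prices: high effort → 35, medium effort → 30, low effort → 22.
excellent-condition (assigned high effort): low effort: 22 − 0 = 22; medium effort: 30 − 2 = 28; high effort: 35 − 4 = 31. excellent-condition stays.
fair-condition (assigned medium effort): low effort: 22 − 0 = 22; medium effort: 30 − 7 = 23; high effort: 35 − 14 = 21. fair-condition stays.
poor-condition (assigned low effort): low effort: 22 − 0 = 22; medium effort: 30 − 9 = 21; high effort: 35 − 18 = 17. poor-condition stays.
Every type prefers its assigned level; separation holds.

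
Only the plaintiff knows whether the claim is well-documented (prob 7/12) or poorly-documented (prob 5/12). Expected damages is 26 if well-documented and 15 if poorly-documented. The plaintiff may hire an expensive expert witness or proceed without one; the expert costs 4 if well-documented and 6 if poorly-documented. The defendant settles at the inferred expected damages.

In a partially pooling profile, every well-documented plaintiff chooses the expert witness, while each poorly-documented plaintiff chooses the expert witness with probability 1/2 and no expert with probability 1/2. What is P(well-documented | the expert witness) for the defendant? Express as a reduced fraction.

P(the expert witness) = (7/12)·1 + (5/12)·(1/2) = 19/24.
By Bayes' rule, P(well-documented | the expert witness) = (7/12) / (19/24) = 14/19.

14/19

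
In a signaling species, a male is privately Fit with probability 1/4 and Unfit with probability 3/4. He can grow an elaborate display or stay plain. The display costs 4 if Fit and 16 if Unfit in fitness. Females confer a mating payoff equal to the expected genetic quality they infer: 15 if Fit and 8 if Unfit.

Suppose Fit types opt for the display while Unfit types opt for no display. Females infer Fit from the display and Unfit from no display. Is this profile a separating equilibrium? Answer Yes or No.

Yes

Under these beliefs, the display earns mating payoff 15 and no display earns mating payoff 8.
Fit: the display nets 15 − 4 = 11; no display nets 8. Fit prefers the display.
Unfit: the display nets 15 − 16 = -1; no display nets 8. Unfit prefers no display.
Neither type deviates, so the separating profile is an equilibrium.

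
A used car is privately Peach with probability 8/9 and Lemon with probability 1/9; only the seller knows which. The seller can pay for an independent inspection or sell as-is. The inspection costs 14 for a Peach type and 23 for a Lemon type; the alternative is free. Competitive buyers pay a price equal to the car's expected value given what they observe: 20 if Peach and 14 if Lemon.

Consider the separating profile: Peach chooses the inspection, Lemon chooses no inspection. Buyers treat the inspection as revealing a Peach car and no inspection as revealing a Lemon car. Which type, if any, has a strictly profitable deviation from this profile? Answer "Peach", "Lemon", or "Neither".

The inspection pays 20; no inspection pays 14.
Peach: assigned the inspection, nets 20 − 14 = 6; deviating to no inspection nets 14.
Lemon: assigned no inspection, nets 14; deviating to the inspection nets 20 − 23 = -3.
The Peach type gains 8 by deviating.

Peach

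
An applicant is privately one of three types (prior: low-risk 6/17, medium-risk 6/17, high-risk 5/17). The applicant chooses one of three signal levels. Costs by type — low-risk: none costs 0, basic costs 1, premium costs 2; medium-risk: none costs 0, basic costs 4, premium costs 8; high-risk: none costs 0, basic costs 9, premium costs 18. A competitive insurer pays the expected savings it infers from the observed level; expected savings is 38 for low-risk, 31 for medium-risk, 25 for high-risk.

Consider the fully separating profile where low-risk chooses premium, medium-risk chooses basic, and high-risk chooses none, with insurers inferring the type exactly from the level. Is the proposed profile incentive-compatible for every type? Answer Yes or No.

Separating rebates: premium → 38, basic → 31, none → 25.
low-risk (assigned premium): none: 25 − 0 = 25; basic: 31 − 1 = 30; premium: 38 − 2 = 36. low-risk stays.
medium-risk (assigned basic): none: 25 − 0 = 25; basic: 31 − 4 = 27; premium: 38 − 8 = 30. medium-risk prefers premium.
high-risk (assigned none): none: 25 − 0 = 25; basic: 31 − 9 = 22; premium: 38 − 18 = 20. high-risk stays.
At least one type deviates; the separating profile fails.

No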